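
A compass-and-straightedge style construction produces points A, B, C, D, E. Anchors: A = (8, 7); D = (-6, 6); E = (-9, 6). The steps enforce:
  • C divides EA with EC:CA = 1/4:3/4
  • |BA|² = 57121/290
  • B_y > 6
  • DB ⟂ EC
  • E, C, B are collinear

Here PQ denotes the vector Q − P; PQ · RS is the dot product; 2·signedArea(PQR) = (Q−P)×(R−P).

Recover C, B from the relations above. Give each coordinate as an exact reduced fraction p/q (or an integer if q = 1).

B = (-1743/290, 1791/290)
C = (-19/4, 25/4)

1. C_x = -19/4  [C divides EA with EC:CA = 1/4:3/4]
2. C_y = 25/4  [C divides EA with EC:CA = 1/4:3/4]
   → C = (-19/4, 25/4)
3. B_x = -1743/290  [E, C, B are collinear ∩ DB ⟂ EC]
4. B_y = 1791/290  [E, C, B are collinear ∩ DB ⟂ EC]
   → B = (-1743/290, 1791/290)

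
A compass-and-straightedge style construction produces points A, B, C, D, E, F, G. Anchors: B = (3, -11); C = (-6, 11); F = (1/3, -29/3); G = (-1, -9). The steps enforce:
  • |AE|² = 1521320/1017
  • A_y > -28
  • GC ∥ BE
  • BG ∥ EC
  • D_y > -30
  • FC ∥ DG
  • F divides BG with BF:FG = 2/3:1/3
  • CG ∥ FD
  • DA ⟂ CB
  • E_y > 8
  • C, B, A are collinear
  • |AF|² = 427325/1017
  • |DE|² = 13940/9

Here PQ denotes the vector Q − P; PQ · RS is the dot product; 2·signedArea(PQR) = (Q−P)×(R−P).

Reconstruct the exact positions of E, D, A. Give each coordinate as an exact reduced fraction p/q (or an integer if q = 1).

A = (1116/113, -9427/339)
D = (16/3, -89/3)
E = (-2, 9)

1. E_x = -2  [BG ∥ EC ∩ GC ∥ BE]
2. E_y = 9  [BG ∥ EC ∩ GC ∥ BE]
   → E = (-2, 9)
3. D_x = 16/3  [FC ∥ DG ∩ CG ∥ FD]
4. D_y = -89/3  [FC ∥ DG ∩ CG ∥ FD]
   → D = (16/3, -89/3)
5. A_x = 1116/113  [C, B, A are collinear ∩ DA ⟂ CB]
6. A_y = -9427/339  [C, B, A are collinear ∩ DA ⟂ CB]
   → A = (1116/113, -9427/339)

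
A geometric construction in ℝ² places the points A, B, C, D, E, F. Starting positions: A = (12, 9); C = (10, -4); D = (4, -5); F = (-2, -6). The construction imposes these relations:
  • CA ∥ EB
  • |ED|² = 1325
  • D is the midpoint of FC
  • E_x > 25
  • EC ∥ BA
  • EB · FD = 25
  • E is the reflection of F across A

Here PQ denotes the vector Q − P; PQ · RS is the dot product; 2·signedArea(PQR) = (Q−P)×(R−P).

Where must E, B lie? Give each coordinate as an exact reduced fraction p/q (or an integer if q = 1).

1. E_x = 26  [E is the reflection of F across A]
2. E_y = 24  [E is the reflection of F across A]
   → E = (26, 24)
3. B_x = 28  [EC ∥ BA ∩ CA ∥ EB]
4. B_y = 37  [EC ∥ BA ∩ CA ∥ EB]
   → B = (28, 37)

B = (28, 37)
E = (26, 24)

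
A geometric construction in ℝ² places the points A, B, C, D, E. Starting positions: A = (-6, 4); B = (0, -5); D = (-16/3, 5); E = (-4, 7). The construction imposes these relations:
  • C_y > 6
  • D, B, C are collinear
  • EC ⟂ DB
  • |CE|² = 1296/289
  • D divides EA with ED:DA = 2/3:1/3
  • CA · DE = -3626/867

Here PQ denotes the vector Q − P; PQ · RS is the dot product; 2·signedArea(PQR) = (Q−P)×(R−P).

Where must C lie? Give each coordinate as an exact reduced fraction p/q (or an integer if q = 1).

1. C_x = -1696/289  [D, B, C are collinear ∩ EC ⟂ DB]
2. C_y = 1735/289  [D, B, C are collinear ∩ EC ⟂ DB]
   → C = (-1696/289, 1735/289)

C = (-1696/289, 1735/289)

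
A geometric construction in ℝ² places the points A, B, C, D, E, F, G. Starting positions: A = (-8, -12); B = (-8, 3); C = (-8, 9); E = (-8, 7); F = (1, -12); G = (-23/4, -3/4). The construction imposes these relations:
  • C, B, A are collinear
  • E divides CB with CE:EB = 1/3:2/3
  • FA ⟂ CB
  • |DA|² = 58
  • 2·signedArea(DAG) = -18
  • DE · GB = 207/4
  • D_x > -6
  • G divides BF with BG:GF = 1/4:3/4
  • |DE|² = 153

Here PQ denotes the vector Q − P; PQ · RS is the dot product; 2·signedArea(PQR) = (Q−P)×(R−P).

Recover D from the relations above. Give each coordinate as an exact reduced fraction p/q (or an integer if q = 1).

1. D_x = -5  [2·signedArea(DAG) = -18 ∩ DE · GB = 207/4]
2. D_y = -5  [2·signedArea(DAG) = -18 ∩ DE · GB = 207/4]
   → D = (-5, -5)

D = (-5, -5)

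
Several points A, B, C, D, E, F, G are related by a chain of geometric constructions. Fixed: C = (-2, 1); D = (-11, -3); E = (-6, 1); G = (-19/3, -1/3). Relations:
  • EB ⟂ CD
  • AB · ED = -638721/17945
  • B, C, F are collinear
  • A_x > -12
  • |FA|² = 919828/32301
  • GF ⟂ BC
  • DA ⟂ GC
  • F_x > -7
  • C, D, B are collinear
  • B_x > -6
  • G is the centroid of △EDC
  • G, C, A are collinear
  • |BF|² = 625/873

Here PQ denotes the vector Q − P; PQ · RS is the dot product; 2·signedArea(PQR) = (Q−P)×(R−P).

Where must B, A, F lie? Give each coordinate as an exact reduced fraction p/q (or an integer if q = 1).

A = (-2099/185, -347/185)
B = (-518/97, -47/97)
F = (-593/97, -241/291)

1. B_x = -518/97  [C, D, B are collinear ∩ EB ⟂ CD]
2. B_y = -47/97  [C, D, B are collinear ∩ EB ⟂ CD]
   → B = (-518/97, -47/97)
3. A_x = -2099/185  [G, C, A are collinear ∩ DA ⟂ GC]
4. A_y = -347/185  [G, C, A are collinear ∩ DA ⟂ GC]
   → A = (-2099/185, -347/185)
5. F_x = -593/97  [B, C, F are collinear ∩ GF ⟂ BC]
6. F_y = -241/291  [B, C, F are collinear ∩ GF ⟂ BC]
   → F = (-593/97, -241/291)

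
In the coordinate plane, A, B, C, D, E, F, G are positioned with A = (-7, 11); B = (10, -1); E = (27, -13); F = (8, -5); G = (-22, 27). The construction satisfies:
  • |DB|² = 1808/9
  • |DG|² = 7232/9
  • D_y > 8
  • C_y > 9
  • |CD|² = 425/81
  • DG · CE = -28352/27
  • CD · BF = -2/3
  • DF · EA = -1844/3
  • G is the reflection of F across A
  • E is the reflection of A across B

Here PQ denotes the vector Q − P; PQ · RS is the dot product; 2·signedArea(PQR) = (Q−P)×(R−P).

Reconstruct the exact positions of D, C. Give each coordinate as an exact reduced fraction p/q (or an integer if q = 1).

1. D_x = -2/3  [line 34·x + -24·y + 668/3 = 0 ∩ |DB|² = 1808/9]
2. D_y = 25/3  [line 34·x + -24·y + 668/3 = 0 ∩ |DB|² = 1808/9]
   → D = (-2/3, 25/3)
3. C_x = -25/9  [CD · BF = -2/3 ∩ DG · CE = -28352/27]
4. C_y = 83/9  [CD · BF = -2/3 ∩ DG · CE = -28352/27]
   → C = (-25/9, 83/9)

C = (-25/9, 83/9)
D = (-2/3, 25/3)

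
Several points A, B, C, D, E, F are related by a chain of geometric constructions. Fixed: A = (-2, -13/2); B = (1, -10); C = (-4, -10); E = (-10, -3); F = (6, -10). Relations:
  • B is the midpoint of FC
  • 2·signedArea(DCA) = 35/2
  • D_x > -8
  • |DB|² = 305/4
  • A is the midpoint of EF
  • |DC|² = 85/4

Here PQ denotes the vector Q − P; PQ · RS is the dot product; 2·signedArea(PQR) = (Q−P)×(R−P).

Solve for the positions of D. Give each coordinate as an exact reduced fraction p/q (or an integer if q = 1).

1. D_x = -7  [line -7/2·x + 2·y + -23/2 = 0 ∩ |DC|² = 85/4]
2. D_y = -13/2  [line -7/2·x + 2·y + -23/2 = 0 ∩ |DC|² = 85/4]
   → D = (-7, -13/2)

D = (-7, -13/2)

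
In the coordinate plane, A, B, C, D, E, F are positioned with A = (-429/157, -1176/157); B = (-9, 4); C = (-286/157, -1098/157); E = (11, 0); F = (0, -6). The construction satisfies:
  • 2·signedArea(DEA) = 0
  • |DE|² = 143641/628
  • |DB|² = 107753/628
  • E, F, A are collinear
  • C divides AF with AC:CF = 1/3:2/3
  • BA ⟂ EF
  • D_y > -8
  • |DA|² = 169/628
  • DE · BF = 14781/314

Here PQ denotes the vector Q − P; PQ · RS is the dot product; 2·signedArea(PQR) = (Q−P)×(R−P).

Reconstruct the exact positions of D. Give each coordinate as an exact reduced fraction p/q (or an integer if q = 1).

1. D_x = -715/314  [2·signedArea(DEA) = 0 ∩ DE · BF = 14781/314]
2. D_y = -1137/157  [2·signedArea(DEA) = 0 ∩ DE · BF = 14781/314]
   → D = (-715/314, -1137/157)

D = (-715/314, -1137/157)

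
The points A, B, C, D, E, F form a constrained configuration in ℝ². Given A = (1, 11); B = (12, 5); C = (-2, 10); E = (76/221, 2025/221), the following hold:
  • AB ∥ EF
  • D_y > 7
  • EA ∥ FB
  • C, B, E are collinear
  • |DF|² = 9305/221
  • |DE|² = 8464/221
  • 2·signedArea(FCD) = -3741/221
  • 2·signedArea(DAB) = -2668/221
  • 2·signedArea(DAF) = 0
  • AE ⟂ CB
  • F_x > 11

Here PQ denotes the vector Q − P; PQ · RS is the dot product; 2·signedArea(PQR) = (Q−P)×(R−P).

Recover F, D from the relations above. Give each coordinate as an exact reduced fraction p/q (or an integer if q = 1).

D = (1364/221, 1565/221)
F = (2507/221, 699/221)

1. F_x = 2507/221  [EA ∥ FB ∩ AB ∥ EF]
2. F_y = 699/221  [EA ∥ FB ∩ AB ∥ EF]
   → F = (2507/221, 699/221)
3. D_x = 1364/221  [2·signedArea(DAF) = 0 ∩ 2·signedArea(FCD) = -3741/221]
4. D_y = 1565/221  [2·signedArea(DAF) = 0 ∩ 2·signedArea(FCD) = -3741/221]
   → D = (1364/221, 1565/221)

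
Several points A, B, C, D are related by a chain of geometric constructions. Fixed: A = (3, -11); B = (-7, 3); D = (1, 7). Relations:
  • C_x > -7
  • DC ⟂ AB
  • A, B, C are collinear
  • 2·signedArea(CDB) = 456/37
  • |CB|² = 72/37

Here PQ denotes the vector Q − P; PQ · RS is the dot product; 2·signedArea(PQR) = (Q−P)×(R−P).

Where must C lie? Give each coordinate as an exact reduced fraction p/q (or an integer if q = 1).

C = (-229/37, 69/37)

1. C_x = -229/37  [A, B, C are collinear ∩ DC ⟂ AB]
2. C_y = 69/37  [A, B, C are collinear ∩ DC ⟂ AB]
   → C = (-229/37, 69/37)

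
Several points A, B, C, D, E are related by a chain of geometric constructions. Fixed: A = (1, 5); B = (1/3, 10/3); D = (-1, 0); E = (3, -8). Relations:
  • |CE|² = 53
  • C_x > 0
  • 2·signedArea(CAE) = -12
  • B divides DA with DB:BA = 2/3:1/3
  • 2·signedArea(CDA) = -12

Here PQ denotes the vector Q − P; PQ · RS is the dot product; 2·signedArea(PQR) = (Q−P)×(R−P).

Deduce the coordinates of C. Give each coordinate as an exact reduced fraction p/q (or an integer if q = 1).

1. C_x = 1  [2·signedArea(CAE) = -12 ∩ 2·signedArea(CDA) = -12]
2. C_y = -1  [2·signedArea(CAE) = -12 ∩ 2·signedArea(CDA) = -12]
   → C = (1, -1)

C = (1, -1)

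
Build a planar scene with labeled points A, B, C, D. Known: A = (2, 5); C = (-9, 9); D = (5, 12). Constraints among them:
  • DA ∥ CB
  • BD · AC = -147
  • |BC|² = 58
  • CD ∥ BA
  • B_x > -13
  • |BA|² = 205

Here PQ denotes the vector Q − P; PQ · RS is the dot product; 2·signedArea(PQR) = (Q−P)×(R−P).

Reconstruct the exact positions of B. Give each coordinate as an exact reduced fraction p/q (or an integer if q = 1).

B = (-12, 2)

1. B_x = -12  [CD ∥ BA ∩ DA ∥ CB]
2. B_y = 2  [CD ∥ BA ∩ DA ∥ CB]
   → B = (-12, 2)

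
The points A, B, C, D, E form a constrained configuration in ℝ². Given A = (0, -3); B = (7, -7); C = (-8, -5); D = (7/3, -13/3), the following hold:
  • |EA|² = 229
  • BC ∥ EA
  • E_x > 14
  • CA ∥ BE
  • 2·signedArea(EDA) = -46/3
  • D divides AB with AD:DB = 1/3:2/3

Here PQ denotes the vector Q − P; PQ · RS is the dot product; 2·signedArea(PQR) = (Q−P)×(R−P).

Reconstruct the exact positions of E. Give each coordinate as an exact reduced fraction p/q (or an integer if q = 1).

1. E_x = 15  [BC ∥ EA ∩ CA ∥ BE]
2. E_y = -5  [BC ∥ EA ∩ CA ∥ BE]
   → E = (15, -5)

E = (15, -5)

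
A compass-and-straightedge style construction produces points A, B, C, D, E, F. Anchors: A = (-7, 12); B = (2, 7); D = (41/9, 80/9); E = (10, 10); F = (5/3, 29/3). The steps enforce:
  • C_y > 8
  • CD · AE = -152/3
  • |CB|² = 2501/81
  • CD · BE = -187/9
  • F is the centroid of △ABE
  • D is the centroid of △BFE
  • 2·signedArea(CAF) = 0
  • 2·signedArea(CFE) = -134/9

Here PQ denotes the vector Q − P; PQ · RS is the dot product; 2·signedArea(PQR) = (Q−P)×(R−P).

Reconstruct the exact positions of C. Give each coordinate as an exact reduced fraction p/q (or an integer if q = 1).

C = (67/9, 73/9)

1. C_x = 67/9  [2·signedArea(CAF) = 0 ∩ CD · AE = -152/3]
2. C_y = 73/9  [2·signedArea(CAF) = 0 ∩ CD · AE = -152/3]
   → C = (67/9, 73/9)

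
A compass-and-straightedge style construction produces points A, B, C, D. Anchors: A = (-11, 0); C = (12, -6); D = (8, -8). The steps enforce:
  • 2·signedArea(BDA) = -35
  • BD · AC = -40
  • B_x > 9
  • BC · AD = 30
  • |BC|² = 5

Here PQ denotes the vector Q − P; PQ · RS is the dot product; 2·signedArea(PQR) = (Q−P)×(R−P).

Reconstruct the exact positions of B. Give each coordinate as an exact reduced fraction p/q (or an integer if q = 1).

B = (10, -7)

1. B_x = 10  [BD · AC = -40 ∩ BC · AD = 30]
2. B_y = -7  [BD · AC = -40 ∩ BC · AD = 30]
   → B = (10, -7)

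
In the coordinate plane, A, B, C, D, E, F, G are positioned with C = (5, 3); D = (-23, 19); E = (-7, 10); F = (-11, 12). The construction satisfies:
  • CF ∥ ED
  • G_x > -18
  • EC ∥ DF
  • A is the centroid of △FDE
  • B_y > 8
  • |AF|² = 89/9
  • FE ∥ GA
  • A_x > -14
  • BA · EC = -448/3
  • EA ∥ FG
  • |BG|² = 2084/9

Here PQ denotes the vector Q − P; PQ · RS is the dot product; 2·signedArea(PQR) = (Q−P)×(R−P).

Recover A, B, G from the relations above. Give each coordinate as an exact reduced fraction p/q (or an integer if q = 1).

1. A_x = -41/3  [A is the centroid of △FDE]
2. A_y = 41/3  [A is the centroid of △FDE]
   → A = (-41/3, 41/3)
3. G_x = -53/3  [FE ∥ GA ∩ EA ∥ FG]
4. G_y = 47/3  [FE ∥ GA ∩ EA ∥ FG]
   → G = (-53/3, 47/3)
5. B_x = -13/3  [line -12·x + 7·y + -331/3 = 0 ∩ |BG|² = 2084/9]
6. B_y = 25/3  [line -12·x + 7·y + -331/3 = 0 ∩ |BG|² = 2084/9]
   → B = (-13/3, 25/3)

A = (-41/3, 41/3)
B = (-13/3, 25/3)
G = (-53/3, 47/3)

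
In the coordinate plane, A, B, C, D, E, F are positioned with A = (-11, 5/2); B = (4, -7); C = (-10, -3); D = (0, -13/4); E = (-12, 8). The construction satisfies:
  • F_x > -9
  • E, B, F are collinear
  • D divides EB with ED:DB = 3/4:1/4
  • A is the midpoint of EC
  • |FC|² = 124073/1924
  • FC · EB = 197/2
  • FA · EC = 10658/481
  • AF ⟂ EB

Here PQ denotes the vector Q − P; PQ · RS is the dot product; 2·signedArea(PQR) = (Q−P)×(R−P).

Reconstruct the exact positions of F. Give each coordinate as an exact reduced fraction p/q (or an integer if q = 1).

F = (-4196/481, 4741/962)

1. F_x = -4196/481  [E, B, F are collinear ∩ AF ⟂ EB]
2. F_y = 4741/962  [E, B, F are collinear ∩ AF ⟂ EB]
   → F = (-4196/481, 4741/962)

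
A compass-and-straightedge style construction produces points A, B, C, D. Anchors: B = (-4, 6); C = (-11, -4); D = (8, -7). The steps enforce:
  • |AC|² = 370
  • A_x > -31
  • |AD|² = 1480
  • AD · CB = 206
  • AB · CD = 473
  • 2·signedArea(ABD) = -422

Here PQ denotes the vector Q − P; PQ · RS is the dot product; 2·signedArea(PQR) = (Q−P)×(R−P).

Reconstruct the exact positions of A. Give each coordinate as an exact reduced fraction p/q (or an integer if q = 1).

1. A_x = -30  [2·signedArea(ABD) = -422 ∩ AD · CB = 206]
2. A_y = -1  [2·signedArea(ABD) = -422 ∩ AD · CB = 206]
   → A = (-30, -1)

A = (-30, -1)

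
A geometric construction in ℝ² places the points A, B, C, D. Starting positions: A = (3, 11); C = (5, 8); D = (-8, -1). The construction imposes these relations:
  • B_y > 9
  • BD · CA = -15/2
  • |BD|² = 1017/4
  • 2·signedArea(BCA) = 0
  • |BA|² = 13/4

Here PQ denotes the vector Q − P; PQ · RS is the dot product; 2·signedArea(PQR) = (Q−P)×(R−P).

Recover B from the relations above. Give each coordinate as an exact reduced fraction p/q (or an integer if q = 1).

B = (4, 19/2)

1. B_x = 4  [2·signedArea(BCA) = 0 ∩ BD · CA = -15/2]
2. B_y = 19/2  [2·signedArea(BCA) = 0 ∩ BD · CA = -15/2]
   → B = (4, 19/2)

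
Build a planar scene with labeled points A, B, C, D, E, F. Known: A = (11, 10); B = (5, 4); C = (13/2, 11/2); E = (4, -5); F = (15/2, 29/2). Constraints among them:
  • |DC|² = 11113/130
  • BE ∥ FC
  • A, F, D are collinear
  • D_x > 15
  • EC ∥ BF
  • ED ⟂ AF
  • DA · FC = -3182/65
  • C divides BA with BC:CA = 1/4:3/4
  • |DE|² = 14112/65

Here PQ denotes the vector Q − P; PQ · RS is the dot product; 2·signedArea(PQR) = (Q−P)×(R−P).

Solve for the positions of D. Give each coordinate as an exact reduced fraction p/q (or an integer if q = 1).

1. D_x = 1016/65  [A, F, D are collinear ∩ ED ⟂ AF]
2. D_y = 263/65  [A, F, D are collinear ∩ ED ⟂ AF]
   → D = (1016/65, 263/65)

D = (1016/65, 263/65)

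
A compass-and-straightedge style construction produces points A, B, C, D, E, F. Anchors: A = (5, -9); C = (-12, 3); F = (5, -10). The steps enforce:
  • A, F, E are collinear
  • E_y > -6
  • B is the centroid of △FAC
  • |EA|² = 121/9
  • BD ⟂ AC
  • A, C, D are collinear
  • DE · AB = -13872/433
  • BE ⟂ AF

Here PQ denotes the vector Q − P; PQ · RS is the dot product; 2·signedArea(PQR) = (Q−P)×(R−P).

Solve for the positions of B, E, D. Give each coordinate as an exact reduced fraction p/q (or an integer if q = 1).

1. B_x = -2/3  [B is the centroid of △FAC]
2. B_y = -16/3  [B is the centroid of △FAC]
   → B = (-2/3, -16/3)
3. E_x = 5  [A, F, E are collinear ∩ BE ⟂ AF]
4. E_y = -16/3  [A, F, E are collinear ∩ BE ⟂ AF]
   → E = (5, -16/3)
5. D_x = -662/1299  [A, C, D are collinear ∩ BD ⟂ AC]
6. D_y = -2213/433  [A, C, D are collinear ∩ BD ⟂ AC]
   → D = (-662/1299, -2213/433)

B = (-2/3, -16/3)
D = (-662/1299, -2213/433)
E = (5, -16/3)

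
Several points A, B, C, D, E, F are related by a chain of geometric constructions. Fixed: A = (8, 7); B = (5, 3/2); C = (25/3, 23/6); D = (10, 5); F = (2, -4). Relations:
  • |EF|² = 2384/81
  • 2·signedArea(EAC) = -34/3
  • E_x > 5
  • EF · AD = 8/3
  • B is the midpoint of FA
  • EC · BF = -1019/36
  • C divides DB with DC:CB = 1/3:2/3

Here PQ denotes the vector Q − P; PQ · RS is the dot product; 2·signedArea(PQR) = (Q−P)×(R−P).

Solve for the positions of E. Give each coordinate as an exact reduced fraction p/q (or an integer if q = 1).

E = (46/9, 4/9)

1. E_x = 46/9  [EF · AD = 8/3 ∩ EC · BF = -1019/36]
2. E_y = 4/9  [EF · AD = 8/3 ∩ EC · BF = -1019/36]
   → E = (46/9, 4/9)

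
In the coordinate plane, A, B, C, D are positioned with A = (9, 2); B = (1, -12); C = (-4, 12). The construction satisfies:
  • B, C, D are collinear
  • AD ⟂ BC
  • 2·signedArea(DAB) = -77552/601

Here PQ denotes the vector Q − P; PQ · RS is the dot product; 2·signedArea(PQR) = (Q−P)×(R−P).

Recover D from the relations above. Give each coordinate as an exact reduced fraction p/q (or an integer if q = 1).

1. D_x = -879/601  [B, C, D are collinear ∩ AD ⟂ BC]
2. D_y = -108/601  [B, C, D are collinear ∩ AD ⟂ BC]
   → D = (-879/601, -108/601)

D = (-879/601, -108/601)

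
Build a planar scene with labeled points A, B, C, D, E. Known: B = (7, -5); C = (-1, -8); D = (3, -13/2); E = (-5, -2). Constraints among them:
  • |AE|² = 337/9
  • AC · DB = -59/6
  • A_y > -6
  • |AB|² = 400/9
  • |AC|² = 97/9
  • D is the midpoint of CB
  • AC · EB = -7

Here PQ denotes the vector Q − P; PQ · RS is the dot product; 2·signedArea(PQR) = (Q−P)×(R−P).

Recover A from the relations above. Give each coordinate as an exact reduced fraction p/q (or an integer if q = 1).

1. A_x = 1/3  [AC · DB = -59/6 ∩ AC · EB = -7]
2. A_y = -5  [AC · DB = -59/6 ∩ AC · EB = -7]
   → A = (1/3, -5)

A = (1/3, -5)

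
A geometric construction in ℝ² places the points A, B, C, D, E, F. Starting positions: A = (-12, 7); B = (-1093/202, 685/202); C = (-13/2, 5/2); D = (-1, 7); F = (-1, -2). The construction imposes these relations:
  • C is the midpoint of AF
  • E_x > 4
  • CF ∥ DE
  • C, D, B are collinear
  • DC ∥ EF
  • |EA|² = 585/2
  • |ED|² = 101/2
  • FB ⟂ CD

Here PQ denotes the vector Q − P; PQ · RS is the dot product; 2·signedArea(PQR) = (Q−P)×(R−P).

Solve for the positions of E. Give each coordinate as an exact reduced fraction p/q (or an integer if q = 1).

1. E_x = 9/2  [DC ∥ EF ∩ CF ∥ DE]
2. E_y = 5/2  [DC ∥ EF ∩ CF ∥ DE]
   → E = (9/2, 5/2)

E = (9/2, 5/2)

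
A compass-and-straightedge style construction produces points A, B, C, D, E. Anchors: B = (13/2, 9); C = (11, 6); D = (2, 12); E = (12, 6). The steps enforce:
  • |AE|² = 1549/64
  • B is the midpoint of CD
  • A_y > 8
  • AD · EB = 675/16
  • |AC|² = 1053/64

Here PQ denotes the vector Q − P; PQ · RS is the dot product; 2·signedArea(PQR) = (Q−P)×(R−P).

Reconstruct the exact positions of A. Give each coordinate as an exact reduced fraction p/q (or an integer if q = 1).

A = (61/8, 33/4)

1. A_x = 61/8  [line 11/2·x + -3·y + -275/16 = 0 ∩ |AC|² = 1053/64]
2. A_y = 33/4  [line 11/2·x + -3·y + -275/16 = 0 ∩ |AC|² = 1053/64]
   → A = (61/8, 33/4)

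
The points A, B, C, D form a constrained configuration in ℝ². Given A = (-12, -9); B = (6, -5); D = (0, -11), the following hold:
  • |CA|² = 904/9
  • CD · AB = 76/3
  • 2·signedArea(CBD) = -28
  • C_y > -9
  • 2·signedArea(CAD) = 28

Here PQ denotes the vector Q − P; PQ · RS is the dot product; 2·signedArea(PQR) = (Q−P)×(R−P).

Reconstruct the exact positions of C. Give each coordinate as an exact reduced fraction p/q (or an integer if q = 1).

1. C_x = -2  [2·signedArea(CAD) = 28 ∩ 2·signedArea(CBD) = -28]
2. C_y = -25/3  [2·signedArea(CAD) = 28 ∩ 2·signedArea(CBD) = -28]
   → C = (-2, -25/3)

C = (-2, -25/3)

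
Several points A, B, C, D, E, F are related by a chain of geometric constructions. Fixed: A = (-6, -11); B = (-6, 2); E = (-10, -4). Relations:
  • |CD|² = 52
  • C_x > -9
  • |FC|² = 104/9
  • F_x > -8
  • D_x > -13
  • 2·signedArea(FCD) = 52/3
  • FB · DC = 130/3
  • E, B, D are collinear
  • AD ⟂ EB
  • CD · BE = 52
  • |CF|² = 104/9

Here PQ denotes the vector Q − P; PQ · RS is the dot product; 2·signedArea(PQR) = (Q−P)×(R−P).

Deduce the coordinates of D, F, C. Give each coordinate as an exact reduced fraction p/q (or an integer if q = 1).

1. D_x = -12  [E, B, D are collinear ∩ AD ⟂ EB]
2. D_y = -7  [E, B, D are collinear ∩ AD ⟂ EB]
   → D = (-12, -7)
3. C_x = -8  [line 4·x + 6·y + 38 = 0 ∩ |CD|² = 52]
4. C_y = -1  [line 4·x + 6·y + 38 = 0 ∩ |CD|² = 52]
   → C = (-8, -1)
5. F_x = -22/3  [FB · DC = 130/3 ∩ 2·signedArea(FCD) = 52/3]
6. F_y = -13/3  [FB · DC = 130/3 ∩ 2·signedArea(FCD) = 52/3]
   → F = (-22/3, -13/3)

C = (-8, -1)
D = (-12, -7)
F = (-22/3, -13/3)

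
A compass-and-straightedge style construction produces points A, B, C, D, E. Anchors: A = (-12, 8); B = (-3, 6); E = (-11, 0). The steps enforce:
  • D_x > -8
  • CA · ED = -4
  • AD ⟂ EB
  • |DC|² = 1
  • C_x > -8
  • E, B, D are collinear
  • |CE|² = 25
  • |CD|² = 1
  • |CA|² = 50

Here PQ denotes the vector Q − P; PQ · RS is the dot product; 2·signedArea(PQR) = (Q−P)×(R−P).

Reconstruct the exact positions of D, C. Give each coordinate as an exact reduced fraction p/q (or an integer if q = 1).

1. D_x = -39/5  [E, B, D are collinear ∩ AD ⟂ EB]
2. D_y = 12/5  [E, B, D are collinear ∩ AD ⟂ EB]
   → D = (-39/5, 12/5)
3. C_x = -7  [line -16/5·x + -12/5·y + -76/5 = 0 ∩ |CD|² = 1]
4. C_y = 3  [line -16/5·x + -12/5·y + -76/5 = 0 ∩ |CD|² = 1]
   → C = (-7, 3)

C = (-7, 3)
D = (-39/5, 12/5)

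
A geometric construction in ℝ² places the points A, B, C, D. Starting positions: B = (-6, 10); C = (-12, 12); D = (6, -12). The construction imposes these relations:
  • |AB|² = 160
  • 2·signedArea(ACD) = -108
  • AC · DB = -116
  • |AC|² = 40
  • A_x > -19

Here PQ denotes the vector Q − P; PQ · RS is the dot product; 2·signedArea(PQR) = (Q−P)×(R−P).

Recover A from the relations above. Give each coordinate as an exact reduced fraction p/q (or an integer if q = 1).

A = (-18, 14)

1. A_x = -18  [2·signedArea(ACD) = -108 ∩ AC · DB = -116]
2. A_y = 14  [2·signedArea(ACD) = -108 ∩ AC · DB = -116]
   → A = (-18, 14)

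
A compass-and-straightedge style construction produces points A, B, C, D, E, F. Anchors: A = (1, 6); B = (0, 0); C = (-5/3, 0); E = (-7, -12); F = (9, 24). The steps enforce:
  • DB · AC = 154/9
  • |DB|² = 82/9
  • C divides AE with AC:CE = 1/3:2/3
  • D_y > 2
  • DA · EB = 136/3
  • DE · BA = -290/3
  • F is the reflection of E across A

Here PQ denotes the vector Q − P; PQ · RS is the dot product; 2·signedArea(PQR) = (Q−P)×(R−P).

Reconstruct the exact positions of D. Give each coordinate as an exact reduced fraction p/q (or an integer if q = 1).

D = (-1/3, 3)

1. D_x = -1/3  [DA · EB = 136/3 ∩ DB · AC = 154/9]
2. D_y = 3  [DA · EB = 136/3 ∩ DB · AC = 154/9]
   → D = (-1/3, 3)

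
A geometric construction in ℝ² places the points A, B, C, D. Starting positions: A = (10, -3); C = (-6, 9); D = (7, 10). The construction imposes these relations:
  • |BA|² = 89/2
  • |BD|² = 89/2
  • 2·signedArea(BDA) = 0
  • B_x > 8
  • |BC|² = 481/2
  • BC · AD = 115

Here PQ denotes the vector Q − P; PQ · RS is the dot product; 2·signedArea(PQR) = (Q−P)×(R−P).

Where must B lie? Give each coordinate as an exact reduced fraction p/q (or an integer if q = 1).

B = (17/2, 7/2)

1. B_x = 17/2  [2·signedArea(BDA) = 0 ∩ BC · AD = 115]
2. B_y = 7/2  [2·signedArea(BDA) = 0 ∩ BC · AD = 115]
   → B = (17/2, 7/2)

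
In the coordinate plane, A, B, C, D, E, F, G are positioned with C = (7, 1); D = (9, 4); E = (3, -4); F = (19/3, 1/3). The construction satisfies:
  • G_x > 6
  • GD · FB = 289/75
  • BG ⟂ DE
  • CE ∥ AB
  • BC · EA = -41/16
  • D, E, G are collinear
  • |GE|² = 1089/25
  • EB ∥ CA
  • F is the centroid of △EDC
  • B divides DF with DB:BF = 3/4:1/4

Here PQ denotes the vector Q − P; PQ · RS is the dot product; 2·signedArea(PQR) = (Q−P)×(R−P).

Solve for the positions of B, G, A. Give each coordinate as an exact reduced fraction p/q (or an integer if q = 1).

1. B_x = 7  [B divides DF with DB:BF = 3/4:1/4]
2. B_y = 5/4  [B divides DF with DB:BF = 3/4:1/4]
   → B = (7, 5/4)
3. G_x = 174/25  [D, E, G are collinear ∩ BG ⟂ DE]
4. G_y = 32/25  [D, E, G are collinear ∩ BG ⟂ DE]
   → G = (174/25, 32/25)
5. A_x = 11  [CE ∥ AB ∩ EB ∥ CA]
6. A_y = 25/4  [CE ∥ AB ∩ EB ∥ CA]
   → A = (11, 25/4)

A = (11, 25/4)
B = (7, 5/4)
G = (174/25, 32/25)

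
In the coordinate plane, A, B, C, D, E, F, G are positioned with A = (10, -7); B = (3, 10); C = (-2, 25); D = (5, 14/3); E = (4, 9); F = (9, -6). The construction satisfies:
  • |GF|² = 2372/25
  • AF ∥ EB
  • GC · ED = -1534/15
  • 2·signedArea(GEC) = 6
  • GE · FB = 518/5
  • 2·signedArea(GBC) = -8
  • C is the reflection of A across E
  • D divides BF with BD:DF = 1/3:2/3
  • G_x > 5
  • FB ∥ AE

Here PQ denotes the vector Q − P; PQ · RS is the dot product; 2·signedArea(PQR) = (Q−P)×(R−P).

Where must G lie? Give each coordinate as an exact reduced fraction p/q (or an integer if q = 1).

G = (29/5, 16/5)

1. G_x = 29/5  [2·signedArea(GEC) = 6 ∩ 2·signedArea(GBC) = -8]
2. G_y = 16/5  [2·signedArea(GEC) = 6 ∩ 2·signedArea(GBC) = -8]
   → G = (29/5, 16/5)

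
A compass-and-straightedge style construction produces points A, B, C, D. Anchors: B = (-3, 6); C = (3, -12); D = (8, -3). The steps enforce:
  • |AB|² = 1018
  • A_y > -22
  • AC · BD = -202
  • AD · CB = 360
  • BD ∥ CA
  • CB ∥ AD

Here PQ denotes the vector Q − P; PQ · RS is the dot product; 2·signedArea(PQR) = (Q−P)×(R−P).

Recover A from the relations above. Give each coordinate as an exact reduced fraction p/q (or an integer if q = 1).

1. A_x = 14  [CB ∥ AD ∩ BD ∥ CA]
2. A_y = -21  [CB ∥ AD ∩ BD ∥ CA]
   → A = (14, -21)

A = (14, -21)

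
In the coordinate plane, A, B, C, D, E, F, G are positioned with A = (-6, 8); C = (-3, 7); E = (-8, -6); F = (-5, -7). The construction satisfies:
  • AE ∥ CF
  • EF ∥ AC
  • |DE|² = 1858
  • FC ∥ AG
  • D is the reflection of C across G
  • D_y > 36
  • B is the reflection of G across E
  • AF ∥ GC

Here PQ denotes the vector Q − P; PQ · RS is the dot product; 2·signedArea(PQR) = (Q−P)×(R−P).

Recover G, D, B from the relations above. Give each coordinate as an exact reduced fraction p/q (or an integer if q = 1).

B = (-12, -34)
D = (-5, 37)
G = (-4, 22)

1. G_x = -4  [AF ∥ GC ∩ FC ∥ AG]
2. G_y = 22  [AF ∥ GC ∩ FC ∥ AG]
   → G = (-4, 22)
3. D_x = -5  [D is the reflection of C across G]
4. D_y = 37  [D is the reflection of C across G]
   → D = (-5, 37)
5. B_x = -12  [B is the reflection of G across E]
6. B_y = -34  [B is the reflection of G across E]
   → B = (-12, -34)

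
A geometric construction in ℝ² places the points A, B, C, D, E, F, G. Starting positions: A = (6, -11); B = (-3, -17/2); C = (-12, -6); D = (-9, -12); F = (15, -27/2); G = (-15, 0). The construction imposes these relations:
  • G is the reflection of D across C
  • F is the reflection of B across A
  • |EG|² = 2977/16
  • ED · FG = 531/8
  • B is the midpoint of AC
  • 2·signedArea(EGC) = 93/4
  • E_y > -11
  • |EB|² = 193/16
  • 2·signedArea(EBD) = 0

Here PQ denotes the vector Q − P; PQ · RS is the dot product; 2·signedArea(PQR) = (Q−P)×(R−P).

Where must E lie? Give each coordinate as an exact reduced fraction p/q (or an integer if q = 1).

E = (-6, -41/4)

1. E_x = -6  [2·signedArea(EBD) = 0 ∩ ED · FG = 531/8]
2. E_y = -41/4  [2·signedArea(EBD) = 0 ∩ ED · FG = 531/8]
   → E = (-6, -41/4)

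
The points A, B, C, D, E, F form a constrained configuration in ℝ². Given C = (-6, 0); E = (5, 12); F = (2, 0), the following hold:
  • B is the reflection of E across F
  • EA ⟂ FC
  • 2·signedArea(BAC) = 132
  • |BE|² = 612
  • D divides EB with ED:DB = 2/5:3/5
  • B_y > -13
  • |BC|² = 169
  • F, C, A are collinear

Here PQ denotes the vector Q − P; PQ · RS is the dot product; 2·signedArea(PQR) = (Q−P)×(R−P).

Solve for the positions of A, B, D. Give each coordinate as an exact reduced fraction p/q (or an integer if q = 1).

1. A_x = 5  [F, C, A are collinear ∩ EA ⟂ FC]
2. A_y = 0  [F, C, A are collinear ∩ EA ⟂ FC]
   → A = (5, 0)
3. B_x = -1  [B is the reflection of E across F]
4. B_y = -12  [B is the reflection of E across F]
   → B = (-1, -12)
5. D_x = 13/5  [D divides EB with ED:DB = 2/5:3/5]
6. D_y = 12/5  [D divides EB with ED:DB = 2/5:3/5]
   → D = (13/5, 12/5)

A = (5, 0)
B = (-1, -12)
D = (13/5, 12/5)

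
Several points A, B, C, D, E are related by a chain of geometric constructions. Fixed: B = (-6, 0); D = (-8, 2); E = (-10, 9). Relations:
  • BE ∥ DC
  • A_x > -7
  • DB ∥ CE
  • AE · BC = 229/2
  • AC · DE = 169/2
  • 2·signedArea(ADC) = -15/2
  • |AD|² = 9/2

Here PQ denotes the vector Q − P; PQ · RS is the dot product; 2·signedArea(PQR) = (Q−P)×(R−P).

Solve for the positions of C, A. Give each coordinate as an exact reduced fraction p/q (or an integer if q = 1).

A = (-13/2, 1/2)
C = (-12, 11)

1. C_x = -12  [DB ∥ CE ∩ BE ∥ DC]
2. C_y = 11  [DB ∥ CE ∩ BE ∥ DC]
   → C = (-12, 11)
3. A_x = -13/2  [AE · BC = 229/2 ∩ AC · DE = 169/2]
4. A_y = 1/2  [AE · BC = 229/2 ∩ AC · DE = 169/2]
   → A = (-13/2, 1/2)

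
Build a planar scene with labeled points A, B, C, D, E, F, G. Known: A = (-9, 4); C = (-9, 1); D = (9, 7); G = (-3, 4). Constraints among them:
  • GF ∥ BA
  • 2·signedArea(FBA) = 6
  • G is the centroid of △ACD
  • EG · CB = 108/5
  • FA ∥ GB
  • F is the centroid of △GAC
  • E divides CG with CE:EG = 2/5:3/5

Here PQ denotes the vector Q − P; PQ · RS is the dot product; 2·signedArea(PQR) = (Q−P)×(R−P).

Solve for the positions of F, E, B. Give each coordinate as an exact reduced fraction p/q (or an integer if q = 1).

B = (-5, 5)
E = (-33/5, 11/5)
F = (-7, 3)

1. F_x = -7  [F is the centroid of △GAC]
2. F_y = 3  [F is the centroid of △GAC]
   → F = (-7, 3)
3. E_x = -33/5  [E divides CG with CE:EG = 2/5:3/5]
4. E_y = 11/5  [E divides CG with CE:EG = 2/5:3/5]
   → E = (-33/5, 11/5)
5. B_x = -5  [GF ∥ BA ∩ FA ∥ GB]
6. B_y = 5  [GF ∥ BA ∩ FA ∥ GB]
   → B = (-5, 5)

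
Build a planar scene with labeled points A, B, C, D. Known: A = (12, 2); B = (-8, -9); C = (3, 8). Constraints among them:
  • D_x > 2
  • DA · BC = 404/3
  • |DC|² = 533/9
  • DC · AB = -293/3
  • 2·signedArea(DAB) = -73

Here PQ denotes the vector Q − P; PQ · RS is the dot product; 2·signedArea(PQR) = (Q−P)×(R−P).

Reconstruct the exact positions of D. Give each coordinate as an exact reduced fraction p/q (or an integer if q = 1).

1. D_x = 7/3  [2·signedArea(DAB) = -73 ∩ DA · BC = 404/3]
2. D_y = 1/3  [2·signedArea(DAB) = -73 ∩ DA · BC = 404/3]
   → D = (7/3, 1/3)

D = (7/3, 1/3)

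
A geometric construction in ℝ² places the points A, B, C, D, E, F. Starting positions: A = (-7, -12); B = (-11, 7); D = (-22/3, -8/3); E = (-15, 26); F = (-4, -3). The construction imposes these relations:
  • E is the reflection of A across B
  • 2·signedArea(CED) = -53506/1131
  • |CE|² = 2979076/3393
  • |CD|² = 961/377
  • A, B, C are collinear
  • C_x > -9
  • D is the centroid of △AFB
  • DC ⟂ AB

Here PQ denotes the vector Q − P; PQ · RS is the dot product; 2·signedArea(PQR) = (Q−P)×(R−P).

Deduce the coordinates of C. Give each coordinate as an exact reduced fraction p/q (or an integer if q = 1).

1. C_x = -10061/1131  [A, B, C are collinear ∩ DC ⟂ AB]
2. C_y = -3388/1131  [A, B, C are collinear ∩ DC ⟂ AB]
   → C = (-10061/1131, -3388/1131)

C = (-10061/1131, -3388/1131)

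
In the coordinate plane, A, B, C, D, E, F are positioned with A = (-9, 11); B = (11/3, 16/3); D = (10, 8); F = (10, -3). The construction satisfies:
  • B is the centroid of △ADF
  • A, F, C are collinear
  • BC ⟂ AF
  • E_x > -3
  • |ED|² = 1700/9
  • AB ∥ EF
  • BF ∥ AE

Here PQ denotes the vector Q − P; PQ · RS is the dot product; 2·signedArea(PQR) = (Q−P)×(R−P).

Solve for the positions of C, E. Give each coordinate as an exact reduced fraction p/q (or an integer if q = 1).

C = (1067/557, 1647/557)
E = (-8/3, 8/3)

1. C_x = 1067/557  [A, F, C are collinear ∩ BC ⟂ AF]
2. C_y = 1647/557  [A, F, C are collinear ∩ BC ⟂ AF]
   → C = (1067/557, 1647/557)
3. E_x = -8/3  [AB ∥ EF ∩ BF ∥ AE]
4. E_y = 8/3  [AB ∥ EF ∩ BF ∥ AE]
   → E = (-8/3, 8/3)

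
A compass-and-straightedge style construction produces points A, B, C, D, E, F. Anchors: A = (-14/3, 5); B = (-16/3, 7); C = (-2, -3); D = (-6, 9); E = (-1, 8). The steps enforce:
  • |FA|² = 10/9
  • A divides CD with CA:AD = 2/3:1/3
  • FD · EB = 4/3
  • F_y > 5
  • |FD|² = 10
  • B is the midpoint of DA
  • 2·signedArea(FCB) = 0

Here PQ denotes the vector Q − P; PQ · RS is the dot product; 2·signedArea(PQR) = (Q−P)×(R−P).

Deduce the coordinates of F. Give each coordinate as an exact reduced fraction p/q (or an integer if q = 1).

1. F_x = -5  [2·signedArea(FCB) = 0 ∩ FD · EB = 4/3]
2. F_y = 6  [2·signedArea(FCB) = 0 ∩ FD · EB = 4/3]
   → F = (-5, 6)

F = (-5, 6)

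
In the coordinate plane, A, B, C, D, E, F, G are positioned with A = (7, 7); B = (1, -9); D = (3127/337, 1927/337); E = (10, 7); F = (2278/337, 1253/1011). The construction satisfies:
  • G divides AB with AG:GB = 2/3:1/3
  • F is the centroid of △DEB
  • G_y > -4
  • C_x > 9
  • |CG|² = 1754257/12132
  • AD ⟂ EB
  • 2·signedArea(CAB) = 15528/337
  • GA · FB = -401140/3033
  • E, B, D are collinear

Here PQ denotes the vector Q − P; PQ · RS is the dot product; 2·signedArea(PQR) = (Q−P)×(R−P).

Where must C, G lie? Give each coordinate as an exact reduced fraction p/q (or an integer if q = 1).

C = (6497/674, 2143/337)
G = (3, -11/3)

1. G_x = 3  [G divides AB with AG:GB = 2/3:1/3]
2. G_y = -11/3  [G divides AB with AG:GB = 2/3:1/3]
   → G = (3, -11/3)
3. C_x = 6497/674  [line 16·x + -6·y + -39118/337 = 0 ∩ |CG|² = 1754257/12132]
4. C_y = 2143/337  [line 16·x + -6·y + -39118/337 = 0 ∩ |CG|² = 1754257/12132]
   → C = (6497/674, 2143/337)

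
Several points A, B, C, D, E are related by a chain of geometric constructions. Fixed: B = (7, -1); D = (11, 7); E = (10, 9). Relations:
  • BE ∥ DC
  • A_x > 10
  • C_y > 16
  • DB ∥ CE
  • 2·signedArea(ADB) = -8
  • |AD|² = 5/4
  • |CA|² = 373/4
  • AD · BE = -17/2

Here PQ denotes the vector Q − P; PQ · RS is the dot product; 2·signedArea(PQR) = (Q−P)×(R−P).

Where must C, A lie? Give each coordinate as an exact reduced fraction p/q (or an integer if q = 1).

1. C_x = 14  [DB ∥ CE ∩ BE ∥ DC]
2. C_y = 17  [DB ∥ CE ∩ BE ∥ DC]
   → C = (14, 17)
3. A_x = 21/2  [AD · BE = -17/2 ∩ 2·signedArea(ADB) = -8]
4. A_y = 8  [AD · BE = -17/2 ∩ 2·signedArea(ADB) = -8]
   → A = (21/2, 8)

A = (21/2, 8)
C = (14, 17)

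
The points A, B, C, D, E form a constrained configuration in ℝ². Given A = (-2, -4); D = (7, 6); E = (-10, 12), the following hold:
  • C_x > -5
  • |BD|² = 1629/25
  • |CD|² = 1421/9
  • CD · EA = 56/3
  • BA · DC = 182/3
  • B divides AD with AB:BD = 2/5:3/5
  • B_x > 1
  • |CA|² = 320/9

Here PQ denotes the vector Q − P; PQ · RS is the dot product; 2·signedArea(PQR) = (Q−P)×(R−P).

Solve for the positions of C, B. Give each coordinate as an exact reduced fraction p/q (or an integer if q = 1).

1. C_x = -14/3  [line -8·x + 16·y + -176/3 = 0 ∩ |CA|² = 320/9]
2. C_y = 4/3  [line -8·x + 16·y + -176/3 = 0 ∩ |CA|² = 320/9]
   → C = (-14/3, 4/3)
3. B_x = 8/5  [B divides AD with AB:BD = 2/5:3/5]
4. B_y = 0  [B divides AD with AB:BD = 2/5:3/5]
   → B = (8/5, 0)

B = (8/5, 0)
C = (-14/3, 4/3)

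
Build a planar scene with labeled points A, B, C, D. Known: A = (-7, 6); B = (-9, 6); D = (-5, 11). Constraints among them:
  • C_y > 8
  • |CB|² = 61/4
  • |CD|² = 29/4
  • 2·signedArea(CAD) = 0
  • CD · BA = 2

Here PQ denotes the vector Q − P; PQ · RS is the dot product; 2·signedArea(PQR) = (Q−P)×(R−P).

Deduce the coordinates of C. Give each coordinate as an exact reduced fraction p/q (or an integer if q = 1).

1. C_x = -6  [2·signedArea(CAD) = 0 ∩ CD · BA = 2]
2. C_y = 17/2  [2·signedArea(CAD) = 0 ∩ CD · BA = 2]
   → C = (-6, 17/2)

C = (-6, 17/2)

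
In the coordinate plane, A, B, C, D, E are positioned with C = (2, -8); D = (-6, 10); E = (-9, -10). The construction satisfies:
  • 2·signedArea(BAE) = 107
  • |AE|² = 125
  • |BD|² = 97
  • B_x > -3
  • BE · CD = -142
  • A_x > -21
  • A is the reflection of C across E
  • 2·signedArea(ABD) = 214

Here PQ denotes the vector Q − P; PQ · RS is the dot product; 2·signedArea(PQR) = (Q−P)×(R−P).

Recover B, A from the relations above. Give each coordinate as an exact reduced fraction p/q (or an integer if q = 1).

1. B_x = -2  [line 8·x + -18·y + 34 = 0 ∩ |BD|² = 97]
2. B_y = 1  [line 8·x + -18·y + 34 = 0 ∩ |BD|² = 97]
   → B = (-2, 1)
3. A_x = -20  [A is the reflection of C across E]
4. A_y = -12  [A is the reflection of C across E]
   → A = (-20, -12)

A = (-20, -12)
B = (-2, 1)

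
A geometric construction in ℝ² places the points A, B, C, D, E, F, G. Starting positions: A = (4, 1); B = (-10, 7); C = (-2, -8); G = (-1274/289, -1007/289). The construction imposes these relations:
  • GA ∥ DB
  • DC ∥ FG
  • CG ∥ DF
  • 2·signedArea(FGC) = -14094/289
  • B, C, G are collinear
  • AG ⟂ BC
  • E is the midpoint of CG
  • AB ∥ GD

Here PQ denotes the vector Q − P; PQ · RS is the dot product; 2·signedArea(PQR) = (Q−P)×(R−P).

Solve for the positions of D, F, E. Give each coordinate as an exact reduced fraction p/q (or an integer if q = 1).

D = (-5320/289, 727/289)
E = (-926/289, -3319/578)
F = (-6016/289, 2032/289)

1. D_x = -5320/289  [GA ∥ DB ∩ AB ∥ GD]
2. D_y = 727/289  [GA ∥ DB ∩ AB ∥ GD]
   → D = (-5320/289, 727/289)
3. F_x = -6016/289  [DC ∥ FG ∩ CG ∥ DF]
4. F_y = 2032/289  [DC ∥ FG ∩ CG ∥ DF]
   → F = (-6016/289, 2032/289)
5. E_x = -926/289  [E is the midpoint of CG]
6. E_y = -3319/578  [E is the midpoint of CG]
   → E = (-926/289, -3319/578)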